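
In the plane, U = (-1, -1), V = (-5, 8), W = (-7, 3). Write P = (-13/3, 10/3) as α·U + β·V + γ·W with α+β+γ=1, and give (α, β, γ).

(1/3, 1/3, 1/3)

Signed area of the reference triangle: [UVW] = ½·((-1)·(8−3) + (-5)·(3−(-1)) + (-7)·(-1−8)) = ½·(-5 − 20 + 63) = 19.
[PVW] = ½·((-13/3)·(8−3) + (-5)·(3−(10/3)) + (-7)·(10/3−8)) = ½·(-65/3 + 5/3 + 98/3) = 19/3, so the U-coordinate is (19/3)/19 = 1/3.
[UPW] = ½·((-1)·(10/3−3) + (-13/3)·(3−(-1)) + (-7)·(-1−(10/3))) = ½·(-1/3 − 52/3 + 91/3) = 19/3, so the V-coordinate is 1/3.
[UVP] = ½·((-1)·(8−(10/3)) + (-5)·(10/3−(-1)) + (-13/3)·(-1−8)) = ½·(-14/3 − 65/3 + 39) = 19/3, so the W-coordinate is 1/3.
Check: 1/3 + 1/3 + 1/3 = 1.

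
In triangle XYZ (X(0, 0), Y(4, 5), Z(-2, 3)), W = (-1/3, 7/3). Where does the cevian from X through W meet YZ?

(-1/2, 7/2)

Barycentric coordinates of W with respect to XYZ: (1/3, 1/6, 1/2).
On side YZ the X-coordinate is zero; dropping W's X-weight 1/3 and renormalizing the remaining 1/6 : 1/2 gives weights 1/4, 3/4 on Y, Z.
V = (1/4)·(4, 5) + (3/4)·(-2, 3) = (-1/2, 7/2).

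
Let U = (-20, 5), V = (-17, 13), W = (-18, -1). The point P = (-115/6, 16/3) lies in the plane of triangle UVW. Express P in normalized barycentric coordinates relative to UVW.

Signed area of the reference triangle: [UVW] = ½·((-20)·(13−(-1)) + (-17)·(-1−5) + (-18)·(5−13)) = ½·(-280 + 102 + 144) = -17.
[PVW] = ½·((-115/6)·(13−(-1)) + (-17)·(-1−(16/3)) + (-18)·(16/3−13)) = ½·(-805/3 + 323/3 + 138) = -34/3, so the U-coordinate is (-34/3)/(-17) = 2/3.
[UPW] = ½·((-20)·(16/3−(-1)) + (-115/6)·(-1−5) + (-18)·(5−(16/3))) = ½·(-380/3 + 115 + 6) = -17/6, so the V-coordinate is 1/6.
[UVP] = ½·((-20)·(13−(16/3)) + (-17)·(16/3−5) + (-115/6)·(5−13)) = ½·(-460/3 − 17/3 + 460/3) = -17/6, so the W-coordinate is 1/6.

(2/3, 1/6, 1/6)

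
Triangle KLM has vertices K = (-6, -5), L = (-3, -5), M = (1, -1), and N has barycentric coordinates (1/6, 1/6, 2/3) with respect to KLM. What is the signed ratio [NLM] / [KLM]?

The signed ratio [NLM]/[KLM] equals the barycentric coordinate of N at vertex K, which is 1/6.

1/6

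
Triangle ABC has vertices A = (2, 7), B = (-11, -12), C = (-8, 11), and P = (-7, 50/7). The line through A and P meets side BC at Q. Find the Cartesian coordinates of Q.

Barycentric coordinates of P with respect to ABC: (1/7, 1/7, 5/7).
On side BC the A-coordinate is zero; dropping P's A-weight 1/7 and renormalizing the remaining 1/7 : 5/7 gives weights 1/6, 5/6 on B, C.
Q = (1/6)·(-11, -12) + (5/6)·(-8, 11) = (-17/2, 43/6).

(-17/2, 43/6)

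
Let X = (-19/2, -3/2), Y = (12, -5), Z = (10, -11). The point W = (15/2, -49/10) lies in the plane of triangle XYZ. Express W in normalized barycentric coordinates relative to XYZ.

Signed area of the reference triangle: [XYZ] = ½·((-19/2)·(-5−(-11)) + 12·(-11−(-3/2)) + 10·(-3/2−(-5))) = ½·(-57 − 114 + 35) = -68.
[WYZ] = ½·((15/2)·(-5−(-11)) + 12·(-11−(-49/10)) + 10·(-49/10−(-5))) = ½·(45 − 366/5 + 1) = -68/5, so the X-coordinate is (-68/5)/(-68) = 1/5.
[XWZ] = ½·((-19/2)·(-49/10−(-11)) + (15/2)·(-11−(-3/2)) + 10·(-3/2−(-49/10))) = ½·(-1159/20 − 285/4 + 34) = -238/5, so the Y-coordinate is 7/10.
[XYW] = ½·((-19/2)·(-5−(-49/10)) + 12·(-49/10−(-3/2)) + (15/2)·(-3/2−(-5))) = ½·(19/20 − 204/5 + 105/4) = -34/5, so the Z-coordinate is 1/10.

(1/5, 7/10, 1/10)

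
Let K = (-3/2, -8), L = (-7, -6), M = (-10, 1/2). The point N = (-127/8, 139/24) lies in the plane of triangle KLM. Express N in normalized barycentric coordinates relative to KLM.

(-3/4, 1/6, 19/12)

Signed area of the reference triangle: [KLM] = ½·((-3/2)·(-6−(1/2)) + (-7)·(1/2−(-8)) + (-10)·(-8−(-6))) = ½·(39/4 − 119/2 + 20) = -119/8.
[NLM] = ½·((-127/8)·(-6−(1/2)) + (-7)·(1/2−(139/24)) + (-10)·(139/24−(-6))) = ½·(1651/16 + 889/24 − 1415/12) = 357/32, so the K-coordinate is (357/32)/(-119/8) = -3/4.
[KNM] = ½·((-3/2)·(139/24−(1/2)) + (-127/8)·(1/2−(-8)) + (-10)·(-8−(139/24))) = ½·(-127/16 − 2159/16 + 1655/12) = -119/48, so the L-coordinate is 1/6.
[KLN] = ½·((-3/2)·(-6−(139/24)) + (-7)·(139/24−(-8)) + (-127/8)·(-8−(-6))) = ½·(283/16 − 2317/24 + 127/4) = -2261/96, so the M-coordinate is 19/12.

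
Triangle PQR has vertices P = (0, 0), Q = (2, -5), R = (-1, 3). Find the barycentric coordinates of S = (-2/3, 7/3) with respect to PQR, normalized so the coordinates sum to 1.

(-2/3, 1/3, 4/3)

Signed area of the reference triangle: [PQR] = ½·(0·(-5−3) + 2·(3−0) + (-1)·(0−(-5))) = ½·(0 + 6 − 5) = 1/2.
[SQR] = ½·((-2/3)·(-5−3) + 2·(3−(7/3)) + (-1)·(7/3−(-5))) = ½·(16/3 + 4/3 − 22/3) = -1/3, so the P-coordinate is (-1/3)/(1/2) = -2/3.
[PSR] = ½·(0·(7/3−3) + (-2/3)·(3−0) + (-1)·(0−(7/3))) = ½·(0 − 2 + 7/3) = 1/6, so the Q-coordinate is 1/3.
[PQS] = ½·(0·(-5−(7/3)) + 2·(7/3−0) + (-2/3)·(0−(-5))) = ½·(0 + 14/3 − 10/3) = 2/3, so the R-coordinate is 4/3.
Check: -2/3 + 1/3 + 4/3 = 1.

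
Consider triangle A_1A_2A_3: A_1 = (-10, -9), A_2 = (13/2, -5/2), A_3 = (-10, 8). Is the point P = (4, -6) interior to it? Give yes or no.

no

Barycentric coordinates of P: (56/187, 28/33, -83/561).
The three coordinates are positive, positive, negative; a point is interior exactly when all three are positive.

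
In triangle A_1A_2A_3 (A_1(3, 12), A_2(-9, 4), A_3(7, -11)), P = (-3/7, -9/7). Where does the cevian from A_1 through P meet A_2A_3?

Barycentric coordinates of P with respect to A_1A_2A_3: (1/7, 3/7, 3/7).
On side A_2A_3 the A_1-coordinate is zero; dropping P's A_1-weight 1/7 and renormalizing the remaining 3/7 : 3/7 gives weights 1/2, 1/2 on A_2, A_3.
Q = (1/2)·(-9, 4) + (1/2)·(7, -11) = (-1, -7/2).

(-1, -7/2)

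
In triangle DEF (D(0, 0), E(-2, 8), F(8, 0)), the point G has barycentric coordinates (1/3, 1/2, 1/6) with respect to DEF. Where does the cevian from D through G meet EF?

Line DG meets EF where the D-coordinate vanishes; zeroing G's D-weight and renormalizing leaves E, F-weights 1/2 : 1/6 → (3/4, 1/4).
So H = (3/4)·E + (1/4)·F = (1/2, 6).

(1/2, 6)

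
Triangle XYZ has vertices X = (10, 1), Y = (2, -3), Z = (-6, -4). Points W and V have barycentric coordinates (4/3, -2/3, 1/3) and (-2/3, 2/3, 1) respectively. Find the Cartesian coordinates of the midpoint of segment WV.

(-2/3, -7/3)

Barycentric coordinates of the midpoint are the average: (1/3, 0, 2/3).
Converting: (1/3)·X + 0·Y + (2/3)·Z = (-2/3, -7/3).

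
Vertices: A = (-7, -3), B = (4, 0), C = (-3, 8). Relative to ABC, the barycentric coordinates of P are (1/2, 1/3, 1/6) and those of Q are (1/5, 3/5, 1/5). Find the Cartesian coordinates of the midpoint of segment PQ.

Barycentric coordinates of the midpoint are the average: (7/20, 7/15, 11/60).
Converting: (7/20)·A + (7/15)·B + (11/60)·C = (-17/15, 5/12).

(-17/15, 5/12)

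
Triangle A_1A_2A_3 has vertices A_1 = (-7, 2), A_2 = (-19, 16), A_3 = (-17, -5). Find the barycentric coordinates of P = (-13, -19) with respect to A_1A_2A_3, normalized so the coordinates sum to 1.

Signed area of the reference triangle: [A_1A_2A_3] = ½·((-7)·(16−(-5)) + (-19)·(-5−2) + (-17)·(2−16)) = ½·(-147 + 133 + 238) = 112.
[PA_2A_3] = ½·((-13)·(16−(-5)) + (-19)·(-5−(-19)) + (-17)·(-19−16)) = ½·(-273 − 266 + 595) = 28, so the A_1-coordinate is 28/112 = 1/4.
[A_1PA_3] = ½·((-7)·(-19−(-5)) + (-13)·(-5−2) + (-17)·(2−(-19))) = ½·(98 + 91 − 357) = -84, so the A_2-coordinate is -3/4.
[A_1A_2P] = ½·((-7)·(16−(-19)) + (-19)·(-19−2) + (-13)·(2−16)) = ½·(-245 + 399 + 182) = 168, so the A_3-coordinate is 3/2.

(1/4, -3/4, 3/2)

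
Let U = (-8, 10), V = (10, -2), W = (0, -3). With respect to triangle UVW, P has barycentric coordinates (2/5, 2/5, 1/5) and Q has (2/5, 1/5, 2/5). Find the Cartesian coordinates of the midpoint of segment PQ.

Barycentric coordinates of the midpoint are the average: (2/5, 3/10, 3/10).
Converting: (2/5)·U + (3/10)·V + (3/10)·W = (-1/5, 5/2).

(-1/5, 5/2)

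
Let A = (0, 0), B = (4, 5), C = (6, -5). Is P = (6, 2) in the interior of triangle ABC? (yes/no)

no

Barycentric coordinates of P: (-7/25, 21/25, 11/25).
The three coordinates are negative, positive, positive; a point is interior exactly when all three are positive.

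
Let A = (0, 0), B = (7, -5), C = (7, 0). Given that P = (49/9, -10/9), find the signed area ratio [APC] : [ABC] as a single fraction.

[ABC] = ½·(0·(-5−0) + 7·(0−0) + 7·(0−(-5))) = ½·(0 + 0 + 35) = 35/2.
[APC] = ½·(0·(-10/9−0) + (49/9)·(0−0) + 7·(0−(-10/9))) = ½·(0 + 0 + 70/9) = 35/9, so the ratio is (35/9)/(35/2) = 2/9.

2/9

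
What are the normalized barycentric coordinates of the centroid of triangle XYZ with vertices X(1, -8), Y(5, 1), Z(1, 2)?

(1/3, 1/3, 1/3)

The centroid is the average of the vertices, so each weight is 1/3.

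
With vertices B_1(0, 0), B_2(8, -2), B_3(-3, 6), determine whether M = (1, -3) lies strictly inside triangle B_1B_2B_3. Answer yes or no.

no

Barycentric coordinates of M: (67/42, -1/14, -11/21).
The three coordinates are positive, negative, negative; a point is interior exactly when all three are positive.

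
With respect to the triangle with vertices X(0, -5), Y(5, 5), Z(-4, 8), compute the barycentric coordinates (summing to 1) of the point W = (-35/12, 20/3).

Signed area of the reference triangle: [XYZ] = ½·(0·(5−8) + 5·(8−(-5)) + (-4)·(-5−5)) = ½·(0 + 65 + 40) = 105/2.
[WYZ] = ½·((-35/12)·(5−8) + 5·(8−(20/3)) + (-4)·(20/3−5)) = ½·(35/4 + 20/3 − 20/3) = 35/8, so the X-coordinate is (35/8)/(105/2) = 1/12.
[XWZ] = ½·(0·(20/3−8) + (-35/12)·(8−(-5)) + (-4)·(-5−(20/3))) = ½·(0 − 455/12 + 140/3) = 35/8, so the Y-coordinate is 1/12.
[XYW] = ½·(0·(5−(20/3)) + 5·(20/3−(-5)) + (-35/12)·(-5−5)) = ½·(0 + 175/3 + 175/6) = 175/4, so the Z-coordinate is 5/6.
Check: 1/12 + 1/12 + 5/6 = 1.

(1/12, 1/12, 5/6)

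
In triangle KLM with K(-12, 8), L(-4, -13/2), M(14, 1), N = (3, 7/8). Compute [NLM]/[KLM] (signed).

[KLM] = ½·((-12)·(-13/2−1) + (-4)·(1−8) + 14·(8−(-13/2))) = ½·(90 + 28 + 203) = 321/2.
[NLM] = ½·(3·(-13/2−1) + (-4)·(1−(7/8)) + 14·(7/8−(-13/2))) = ½·(-45/2 − 1/2 + 413/4) = 321/8, so the ratio is (321/8)/(321/2) = 1/4.

1/4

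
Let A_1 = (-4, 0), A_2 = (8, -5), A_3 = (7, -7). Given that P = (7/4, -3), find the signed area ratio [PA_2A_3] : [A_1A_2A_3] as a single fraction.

[A_1A_2A_3] = ½·((-4)·(-5−(-7)) + 8·(-7−0) + 7·(0−(-5))) = ½·(-8 − 56 + 35) = -29/2.
[PA_2A_3] = ½·((7/4)·(-5−(-7)) + 8·(-7−(-3)) + 7·(-3−(-5))) = ½·(7/2 − 32 + 14) = -29/4, so the ratio is (-29/4)/(-29/2) = 1/2.

1/2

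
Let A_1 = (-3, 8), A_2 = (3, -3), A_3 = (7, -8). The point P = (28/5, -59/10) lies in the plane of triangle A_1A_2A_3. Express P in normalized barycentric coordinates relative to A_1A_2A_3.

Signed area of the reference triangle: [A_1A_2A_3] = ½·((-3)·(-3−(-8)) + 3·(-8−8) + 7·(8−(-3))) = ½·(-15 − 48 + 77) = 7.
[PA_2A_3] = ½·((28/5)·(-3−(-8)) + 3·(-8−(-59/10)) + 7·(-59/10−(-3))) = ½·(28 − 63/10 − 203/10) = 7/10, so the A_1-coordinate is (7/10)/7 = 1/10.
[A_1PA_3] = ½·((-3)·(-59/10−(-8)) + (28/5)·(-8−8) + 7·(8−(-59/10))) = ½·(-63/10 − 448/5 + 973/10) = 7/10, so the A_2-coordinate is 1/10.
[A_1A_2P] = ½·((-3)·(-3−(-59/10)) + 3·(-59/10−8) + (28/5)·(8−(-3))) = ½·(-87/10 − 417/10 + 308/5) = 28/5, so the A_3-coordinate is 4/5.

(1/10, 1/10, 4/5)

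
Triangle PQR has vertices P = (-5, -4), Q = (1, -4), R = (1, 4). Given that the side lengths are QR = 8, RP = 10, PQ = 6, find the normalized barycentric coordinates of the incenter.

(1/3, 5/12, 1/4)

The incenter has barycentric coordinates proportional to the opposite side lengths: (8 : 10 : 6).
Normalizing by 8+10+6 = 24 gives (1/3, 5/12, 1/4).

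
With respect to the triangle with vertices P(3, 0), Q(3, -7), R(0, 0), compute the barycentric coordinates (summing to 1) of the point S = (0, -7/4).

(-1/4, 1/4, 1)

Signed area of the reference triangle: [PQR] = ½·(3·(-7−0) + 3·(0−0) + 0·(0−(-7))) = ½·(-21 + 0 + 0) = -21/2.
[SQR] = ½·(0·(-7−0) + 3·(0−(-7/4)) + 0·(-7/4−(-7))) = ½·(0 + 21/4 + 0) = 21/8, so the P-coordinate is (21/8)/(-21/2) = -1/4.
[PSR] = ½·(3·(-7/4−0) + 0·(0−0) + 0·(0−(-7/4))) = ½·(-21/4 + 0 + 0) = -21/8, so the Q-coordinate is 1/4.
[PQS] = ½·(3·(-7−(-7/4)) + 3·(-7/4−0) + 0·(0−(-7))) = ½·(-63/4 − 21/4 + 0) = -21/2, so the R-coordinate is 1.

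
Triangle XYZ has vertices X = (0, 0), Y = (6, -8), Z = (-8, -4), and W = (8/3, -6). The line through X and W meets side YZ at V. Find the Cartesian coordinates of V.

Barycentric coordinates of W with respect to XYZ: (1/6, 2/3, 1/6).
On side YZ the X-coordinate is zero; dropping W's X-weight 1/6 and renormalizing the remaining 2/3 : 1/6 gives weights 4/5, 1/5 on Y, Z.
V = (4/5)·(6, -8) + (1/5)·(-8, -4) = (16/5, -36/5).

(16/5, -36/5)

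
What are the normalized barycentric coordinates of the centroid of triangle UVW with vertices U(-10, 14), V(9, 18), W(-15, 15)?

The centroid is the average of the vertices, so each weight is 1/3.

(1/3, 1/3, 1/3)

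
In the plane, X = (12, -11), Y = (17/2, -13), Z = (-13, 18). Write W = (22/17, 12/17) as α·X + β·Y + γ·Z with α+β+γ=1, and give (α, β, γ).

(8/17, 2/17, 7/17)

Signed area of the reference triangle: [XYZ] = ½·(12·(-13−18) + (17/2)·(18−(-11)) + (-13)·(-11−(-13))) = ½·(-372 + 493/2 − 26) = -303/4.
[WYZ] = ½·((22/17)·(-13−18) + (17/2)·(18−(12/17)) + (-13)·(12/17−(-13))) = ½·(-682/17 + 147 − 3029/17) = -606/17, so the X-coordinate is (-606/17)/(-303/4) = 8/17.
[XWZ] = ½·(12·(12/17−18) + (22/17)·(18−(-11)) + (-13)·(-11−(12/17))) = ½·(-3528/17 + 638/17 + 2587/17) = -303/34, so the Y-coordinate is 2/17.
[XYW] = ½·(12·(-13−(12/17)) + (17/2)·(12/17−(-11)) + (22/17)·(-11−(-13))) = ½·(-2796/17 + 199/2 + 44/17) = -2121/68, so the Z-coordinate is 7/17.
Check: 8/17 + 2/17 + 7/17 = 1.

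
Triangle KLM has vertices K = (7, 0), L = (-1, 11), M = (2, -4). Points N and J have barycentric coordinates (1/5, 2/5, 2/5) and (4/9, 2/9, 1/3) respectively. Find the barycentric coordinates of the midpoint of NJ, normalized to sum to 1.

(29/90, 14/45, 11/30)

Since both coordinate triples sum to 1, the midpoint's barycentrics are the componentwise average.
(1/5+4/9)/2 = 29/90; similarly 14/45 and 11/30.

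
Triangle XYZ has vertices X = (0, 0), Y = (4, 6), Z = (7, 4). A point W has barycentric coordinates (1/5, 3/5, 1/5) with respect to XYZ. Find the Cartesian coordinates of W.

W = (1/5)·X + (3/5)·Y + (1/5)·Z.
x-coordinate: (1/5)·0 + (3/5)·4 + (1/5)·7 = 19/5.
y-coordinate: (1/5)·0 + (3/5)·6 + (1/5)·4 = 22/5.

(19/5, 22/5)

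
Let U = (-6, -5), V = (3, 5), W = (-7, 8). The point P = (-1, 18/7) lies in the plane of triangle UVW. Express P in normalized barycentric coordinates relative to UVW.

(2/7, 4/7, 1/7)

Signed area of the reference triangle: [UVW] = ½·((-6)·(5−8) + 3·(8−(-5)) + (-7)·(-5−5)) = ½·(18 + 39 + 70) = 127/2.
[PVW] = ½·((-1)·(5−8) + 3·(8−(18/7)) + (-7)·(18/7−5)) = ½·(3 + 114/7 + 17) = 127/7, so the U-coordinate is (127/7)/(127/2) = 2/7.
[UPW] = ½·((-6)·(18/7−8) + (-1)·(8−(-5)) + (-7)·(-5−(18/7))) = ½·(228/7 − 13 + 53) = 254/7, so the V-coordinate is 4/7.
[UVP] = ½·((-6)·(5−(18/7)) + 3·(18/7−(-5)) + (-1)·(-5−5)) = ½·(-102/7 + 159/7 + 10) = 127/14, so the W-coordinate is 1/7.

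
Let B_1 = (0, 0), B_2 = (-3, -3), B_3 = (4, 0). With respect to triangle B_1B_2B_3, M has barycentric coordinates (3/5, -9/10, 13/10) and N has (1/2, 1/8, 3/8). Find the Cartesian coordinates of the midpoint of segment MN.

Barycentric coordinates of the midpoint are the average: (11/20, -31/80, 67/80).
Converting: (11/20)·B_1 + (-31/80)·B_2 + (67/80)·B_3 = (361/80, 93/80).

(361/80, 93/80)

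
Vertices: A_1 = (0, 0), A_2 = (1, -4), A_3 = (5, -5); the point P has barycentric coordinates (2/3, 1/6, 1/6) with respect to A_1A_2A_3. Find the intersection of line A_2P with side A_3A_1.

Line A_2P meets A_3A_1 where the A_2-coordinate vanishes; zeroing P's A_2-weight and renormalizing leaves A_3, A_1-weights 1/6 : 2/3 → (1/5, 4/5).
So Q = (1/5)·A_3 + (4/5)·A_1 = (1, -1).

(1, -1)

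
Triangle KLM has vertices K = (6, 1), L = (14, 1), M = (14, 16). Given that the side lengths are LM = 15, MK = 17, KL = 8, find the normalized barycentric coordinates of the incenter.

The incenter has barycentric coordinates proportional to the opposite side lengths: (15 : 17 : 8).
Normalizing by 15+17+8 = 40 gives (3/8, 17/40, 1/5).

(3/8, 17/40, 1/5)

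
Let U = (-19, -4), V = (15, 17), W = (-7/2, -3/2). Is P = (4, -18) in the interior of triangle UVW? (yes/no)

no

Barycentric coordinates of P: (-24/13, -549/481, 1918/481).
The three coordinates are negative, negative, positive; a point is interior exactly when all three are positive.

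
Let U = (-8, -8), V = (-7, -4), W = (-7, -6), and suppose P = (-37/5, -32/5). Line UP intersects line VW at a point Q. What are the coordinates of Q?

(-7, -16/3)

Barycentric coordinates of P with respect to UVW: (2/5, 1/5, 2/5).
On side VW the U-coordinate is zero; dropping P's U-weight 2/5 and renormalizing the remaining 1/5 : 2/5 gives weights 1/3, 2/3 on V, W.
Q = (1/3)·(-7, -4) + (2/3)·(-7, -6) = (-7, -16/3).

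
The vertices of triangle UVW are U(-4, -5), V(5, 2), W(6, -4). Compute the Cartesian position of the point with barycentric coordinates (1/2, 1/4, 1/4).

(3/4, -3)

P = (1/2)·U + (1/4)·V + (1/4)·W.
x-coordinate: (1/2)·(-4) + (1/4)·5 + (1/4)·6 = 3/4.
y-coordinate: (1/2)·(-5) + (1/4)·2 + (1/4)·(-4) = -3.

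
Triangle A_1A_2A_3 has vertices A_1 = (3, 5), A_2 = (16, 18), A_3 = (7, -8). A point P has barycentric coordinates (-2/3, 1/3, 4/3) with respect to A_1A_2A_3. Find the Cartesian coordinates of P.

P = (-2/3)·A_1 + (1/3)·A_2 + (4/3)·A_3.
x-coordinate: (-2/3)·3 + (1/3)·16 + (4/3)·7 = 38/3.
y-coordinate: (-2/3)·5 + (1/3)·18 + (4/3)·(-8) = -8.

(38/3, -8)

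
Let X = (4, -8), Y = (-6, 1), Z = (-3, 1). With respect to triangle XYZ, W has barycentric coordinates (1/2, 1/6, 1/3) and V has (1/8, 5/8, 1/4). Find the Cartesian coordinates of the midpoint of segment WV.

Barycentric coordinates of the midpoint are the average: (5/16, 19/48, 7/24).
Converting: (5/16)·X + (19/48)·Y + (7/24)·Z = (-2, -29/16).

(-2, -29/16)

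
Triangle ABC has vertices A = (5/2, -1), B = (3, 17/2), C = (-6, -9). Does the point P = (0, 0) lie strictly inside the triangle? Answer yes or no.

yes

Barycentric coordinates of P: (96/307, 114/307, 97/307).
The three coordinates are positive, positive, positive; a point is interior exactly when all three are positive.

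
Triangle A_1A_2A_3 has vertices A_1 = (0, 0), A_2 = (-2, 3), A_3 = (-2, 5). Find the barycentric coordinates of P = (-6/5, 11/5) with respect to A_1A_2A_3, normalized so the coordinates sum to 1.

Signed area of the reference triangle: [A_1A_2A_3] = ½·(0·(3−5) + (-2)·(5−0) + (-2)·(0−3)) = ½·(0 − 10 + 6) = -2.
[PA_2A_3] = ½·((-6/5)·(3−5) + (-2)·(5−(11/5)) + (-2)·(11/5−3)) = ½·(12/5 − 28/5 + 8/5) = -4/5, so the A_1-coordinate is (-4/5)/(-2) = 2/5.
[A_1PA_3] = ½·(0·(11/5−5) + (-6/5)·(5−0) + (-2)·(0−(11/5))) = ½·(0 − 6 + 22/5) = -4/5, so the A_2-coordinate is 2/5.
[A_1A_2P] = ½·(0·(3−(11/5)) + (-2)·(11/5−0) + (-6/5)·(0−3)) = ½·(0 − 22/5 + 18/5) = -2/5, so the A_3-coordinate is 1/5.
Check: 2/5 + 2/5 + 1/5 = 1.

(2/5, 2/5, 1/5)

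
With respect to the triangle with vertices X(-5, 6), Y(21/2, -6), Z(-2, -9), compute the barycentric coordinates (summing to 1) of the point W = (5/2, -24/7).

(2/7, 3/7, 2/7)

Signed area of the reference triangle: [XYZ] = ½·((-5)·(-6−(-9)) + (21/2)·(-9−6) + (-2)·(6−(-6))) = ½·(-15 − 315/2 − 24) = -393/4.
[WYZ] = ½·((5/2)·(-6−(-9)) + (21/2)·(-9−(-24/7)) + (-2)·(-24/7−(-6))) = ½·(15/2 − 117/2 − 36/7) = -393/14, so the X-coordinate is (-393/14)/(-393/4) = 2/7.
[XWZ] = ½·((-5)·(-24/7−(-9)) + (5/2)·(-9−6) + (-2)·(6−(-24/7))) = ½·(-195/7 − 75/2 − 132/7) = -1179/28, so the Y-coordinate is 3/7.
[XYW] = ½·((-5)·(-6−(-24/7)) + (21/2)·(-24/7−6) + (5/2)·(6−(-6))) = ½·(90/7 − 99 + 30) = -393/14, so the Z-coordinate is 2/7.
Check: 2/7 + 3/7 + 2/7 = 1.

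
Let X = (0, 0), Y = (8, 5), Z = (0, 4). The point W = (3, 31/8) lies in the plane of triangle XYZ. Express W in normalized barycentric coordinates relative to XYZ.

(1/8, 3/8, 1/2)

Signed area of the reference triangle: [XYZ] = ½·(0·(5−4) + 8·(4−0) + 0·(0−5)) = ½·(0 + 32 + 0) = 16.
[WYZ] = ½·(3·(5−4) + 8·(4−(31/8)) + 0·(31/8−5)) = ½·(3 + 1 + 0) = 2, so the X-coordinate is 2/16 = 1/8.
[XWZ] = ½·(0·(31/8−4) + 3·(4−0) + 0·(0−(31/8))) = ½·(0 + 12 + 0) = 6, so the Y-coordinate is 3/8.
[XYW] = ½·(0·(5−(31/8)) + 8·(31/8−0) + 3·(0−5)) = ½·(0 + 31 − 15) = 8, so the Z-coordinate is 1/2.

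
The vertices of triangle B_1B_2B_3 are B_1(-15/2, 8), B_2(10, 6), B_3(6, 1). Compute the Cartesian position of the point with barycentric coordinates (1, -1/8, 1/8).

M = 1·B_1 + (-1/8)·B_2 + (1/8)·B_3.
x-coordinate: 1·(-15/2) + (-1/8)·10 + (1/8)·6 = -8.
y-coordinate: 1·8 + (-1/8)·6 + (1/8)·1 = 59/8.

(-8, 59/8)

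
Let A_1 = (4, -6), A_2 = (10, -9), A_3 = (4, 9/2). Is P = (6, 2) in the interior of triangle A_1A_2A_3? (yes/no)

Barycentric coordinates of P: (-4/21, 1/3, 6/7).
The three coordinates are negative, positive, positive; a point is interior exactly when all three are positive.

no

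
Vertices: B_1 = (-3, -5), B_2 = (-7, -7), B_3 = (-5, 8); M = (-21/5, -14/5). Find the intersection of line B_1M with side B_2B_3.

Barycentric coordinates of M with respect to B_1B_2B_3: (3/5, 1/5, 1/5).
On side B_2B_3 the B_1-coordinate is zero; dropping M's B_1-weight 3/5 and renormalizing the remaining 1/5 : 1/5 gives weights 1/2, 1/2 on B_2, B_3.
N = (1/2)·(-7, -7) + (1/2)·(-5, 8) = (-6, 1/2).

(-6, 1/2)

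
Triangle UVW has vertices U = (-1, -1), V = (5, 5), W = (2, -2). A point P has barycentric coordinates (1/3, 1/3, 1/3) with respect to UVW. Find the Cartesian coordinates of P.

(2, 2/3)

P = (1/3)·U + (1/3)·V + (1/3)·W.
x-coordinate: (1/3)·(-1) + (1/3)·5 + (1/3)·2 = 2.
y-coordinate: (1/3)·(-1) + (1/3)·5 + (1/3)·(-2) = 2/3.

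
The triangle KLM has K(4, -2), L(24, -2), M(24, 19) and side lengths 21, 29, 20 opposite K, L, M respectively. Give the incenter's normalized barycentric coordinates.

The incenter has barycentric coordinates proportional to the opposite side lengths: (21 : 29 : 20).
Normalizing by 21+29+20 = 70 gives (3/10, 29/70, 2/7).

(3/10, 29/70, 2/7)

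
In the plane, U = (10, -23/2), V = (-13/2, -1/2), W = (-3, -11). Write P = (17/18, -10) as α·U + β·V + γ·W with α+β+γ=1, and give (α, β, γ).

(1/3, 1/9, 5/9)

Signed area of the reference triangle: [UVW] = ½·(10·(-1/2−(-11)) + (-13/2)·(-11−(-23/2)) + (-3)·(-23/2−(-1/2))) = ½·(105 − 13/4 + 33) = 539/8.
[PVW] = ½·((17/18)·(-1/2−(-11)) + (-13/2)·(-11−(-10)) + (-3)·(-10−(-1/2))) = ½·(119/12 + 13/2 + 57/2) = 539/24, so the U-coordinate is (539/24)/(539/8) = 1/3.
[UPW] = ½·(10·(-10−(-11)) + (17/18)·(-11−(-23/2)) + (-3)·(-23/2−(-10))) = ½·(10 + 17/36 + 9/2) = 539/72, so the V-coordinate is 1/9.
[UVP] = ½·(10·(-1/2−(-10)) + (-13/2)·(-10−(-23/2)) + (17/18)·(-23/2−(-1/2))) = ½·(95 − 39/4 − 187/18) = 2695/72, so the W-coordinate is 5/9.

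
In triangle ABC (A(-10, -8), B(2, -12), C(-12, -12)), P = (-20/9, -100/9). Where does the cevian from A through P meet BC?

(0, -12)

Barycentric coordinates of P with respect to ABC: (2/9, 2/3, 1/9).
On side BC the A-coordinate is zero; dropping P's A-weight 2/9 and renormalizing the remaining 2/3 : 1/9 gives weights 6/7, 1/7 on B, C.
Q = (6/7)·(2, -12) + (1/7)·(-12, -12) = (0, -12).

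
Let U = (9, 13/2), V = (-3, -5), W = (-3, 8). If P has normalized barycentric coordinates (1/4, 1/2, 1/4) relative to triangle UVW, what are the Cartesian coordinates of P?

(0, 9/8)

P = (1/4)·U + (1/2)·V + (1/4)·W.
x-coordinate: (1/4)·9 + (1/2)·(-3) + (1/4)·(-3) = 0.
y-coordinate: (1/4)·(13/2) + (1/2)·(-5) + (1/4)·8 = 9/8.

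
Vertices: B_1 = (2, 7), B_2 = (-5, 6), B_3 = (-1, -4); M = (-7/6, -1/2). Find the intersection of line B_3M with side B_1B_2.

Barycentric coordinates of M with respect to B_1B_2B_3: (1/6, 1/6, 2/3).
On side B_1B_2 the B_3-coordinate is zero; dropping M's B_3-weight 2/3 and renormalizing the remaining 1/6 : 1/6 gives weights 1/2, 1/2 on B_1, B_2.
N = (1/2)·(2, 7) + (1/2)·(-5, 6) = (-3/2, 13/2).

(-3/2, 13/2)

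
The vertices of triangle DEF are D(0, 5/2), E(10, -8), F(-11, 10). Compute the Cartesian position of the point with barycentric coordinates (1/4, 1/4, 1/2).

G = (1/4)·D + (1/4)·E + (1/2)·F.
x-coordinate: (1/4)·0 + (1/4)·10 + (1/2)·(-11) = -3.
y-coordinate: (1/4)·(5/2) + (1/4)·(-8) + (1/2)·10 = 29/8.

(-3, 29/8)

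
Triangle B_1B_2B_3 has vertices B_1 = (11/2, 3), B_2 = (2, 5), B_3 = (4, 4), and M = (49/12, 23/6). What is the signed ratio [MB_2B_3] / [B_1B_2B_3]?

1/2

[B_1B_2B_3] = ½·((11/2)·(5−4) + 2·(4−3) + 4·(3−5)) = ½·(11/2 + 2 − 8) = -1/4.
[MB_2B_3] = ½·((49/12)·(5−4) + 2·(4−(23/6)) + 4·(23/6−5)) = ½·(49/12 + 1/3 − 14/3) = -1/8, so the ratio is (-1/8)/(-1/4) = 1/2.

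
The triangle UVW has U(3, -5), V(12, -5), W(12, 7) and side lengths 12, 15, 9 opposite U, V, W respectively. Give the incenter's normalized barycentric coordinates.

The incenter has barycentric coordinates proportional to the opposite side lengths: (12 : 15 : 9).
Normalizing by 12+15+9 = 36 gives (1/3, 5/12, 1/4).

(1/3, 5/12, 1/4)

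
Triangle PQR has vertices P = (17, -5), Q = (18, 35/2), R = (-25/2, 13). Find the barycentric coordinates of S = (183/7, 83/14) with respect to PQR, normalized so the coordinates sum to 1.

(4/7, 5/7, -2/7)

Signed area of the reference triangle: [PQR] = ½·(17·(35/2−13) + 18·(13−(-5)) + (-25/2)·(-5−(35/2))) = ½·(153/2 + 324 + 1125/4) = 2727/8.
[SQR] = ½·((183/7)·(35/2−13) + 18·(13−(83/14)) + (-25/2)·(83/14−(35/2))) = ½·(1647/14 + 891/7 + 2025/14) = 2727/14, so the P-coordinate is (2727/14)/(2727/8) = 4/7.
[PSR] = ½·(17·(83/14−13) + (183/7)·(13−(-5)) + (-25/2)·(-5−(83/14))) = ½·(-1683/14 + 3294/7 + 3825/28) = 13635/56, so the Q-coordinate is 5/7.
[PQS] = ½·(17·(35/2−(83/14)) + 18·(83/14−(-5)) + (183/7)·(-5−(35/2))) = ½·(1377/7 + 1377/7 − 8235/14) = -2727/28, so the R-coordinate is -2/7.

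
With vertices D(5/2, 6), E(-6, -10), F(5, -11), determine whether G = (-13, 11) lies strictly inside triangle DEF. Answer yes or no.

Barycentric coordinates of G: (448/369, 502/369, -581/369).
The three coordinates are positive, positive, negative; a point is interior exactly when all three are positive.

no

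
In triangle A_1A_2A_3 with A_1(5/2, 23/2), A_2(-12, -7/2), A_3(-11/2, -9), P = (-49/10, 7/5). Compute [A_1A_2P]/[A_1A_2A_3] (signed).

1/5

[A_1A_2A_3] = ½·((5/2)·(-7/2−(-9)) + (-12)·(-9−(23/2)) + (-11/2)·(23/2−(-7/2))) = ½·(55/4 + 246 − 165/2) = 709/8.
[A_1A_2P] = ½·((5/2)·(-7/2−(7/5)) + (-12)·(7/5−(23/2)) + (-49/10)·(23/2−(-7/2))) = ½·(-49/4 + 606/5 − 147/2) = 709/40, so the ratio is (709/40)/(709/8) = 1/5.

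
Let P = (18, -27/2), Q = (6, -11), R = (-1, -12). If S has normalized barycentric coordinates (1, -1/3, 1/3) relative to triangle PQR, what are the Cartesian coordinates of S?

S = 1·P + (-1/3)·Q + (1/3)·R.
x-coordinate: 1·18 + (-1/3)·6 + (1/3)·(-1) = 47/3.
y-coordinate: 1·(-27/2) + (-1/3)·(-11) + (1/3)·(-12) = -83/6.

(47/3, -83/6)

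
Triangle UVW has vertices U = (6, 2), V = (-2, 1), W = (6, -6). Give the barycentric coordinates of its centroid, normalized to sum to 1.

(1/3, 1/3, 1/3)

The centroid is the average of the vertices, so each weight is 1/3.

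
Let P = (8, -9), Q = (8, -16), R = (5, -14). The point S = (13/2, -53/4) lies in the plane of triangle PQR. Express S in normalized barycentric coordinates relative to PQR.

(1/4, 1/4, 1/2)

Signed area of the reference triangle: [PQR] = ½·(8·(-16−(-14)) + 8·(-14−(-9)) + 5·(-9−(-16))) = ½·(-16 − 40 + 35) = -21/2.
[SQR] = ½·((13/2)·(-16−(-14)) + 8·(-14−(-53/4)) + 5·(-53/4−(-16))) = ½·(-13 − 6 + 55/4) = -21/8, so the P-coordinate is (-21/8)/(-21/2) = 1/4.
[PSR] = ½·(8·(-53/4−(-14)) + (13/2)·(-14−(-9)) + 5·(-9−(-53/4))) = ½·(6 − 65/2 + 85/4) = -21/8, so the Q-coordinate is 1/4.
[PQS] = ½·(8·(-16−(-53/4)) + 8·(-53/4−(-9)) + (13/2)·(-9−(-16))) = ½·(-22 − 34 + 91/2) = -21/4, so the R-coordinate is 1/2.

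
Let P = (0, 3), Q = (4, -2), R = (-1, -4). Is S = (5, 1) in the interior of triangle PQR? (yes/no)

Barycentric coordinates of S: (13/33, 37/33, -17/33).
The three coordinates are positive, positive, negative; a point is interior exactly when all three are positive.

no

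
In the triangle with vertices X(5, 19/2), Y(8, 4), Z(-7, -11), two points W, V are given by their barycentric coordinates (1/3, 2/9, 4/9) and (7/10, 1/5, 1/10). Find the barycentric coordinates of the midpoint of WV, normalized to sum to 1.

Since both coordinate triples sum to 1, the midpoint's barycentrics are the componentwise average.
(1/3+7/10)/2 = 31/60; similarly 19/90 and 49/180.

(31/60, 19/90, 49/180)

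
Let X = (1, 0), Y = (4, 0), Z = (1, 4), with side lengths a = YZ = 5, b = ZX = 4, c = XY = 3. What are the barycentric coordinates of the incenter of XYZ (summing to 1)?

(5/12, 1/3, 1/4)

The incenter has barycentric coordinates proportional to the opposite side lengths: (5 : 4 : 3).
Normalizing by 5+4+3 = 12 gives (5/12, 1/3, 1/4).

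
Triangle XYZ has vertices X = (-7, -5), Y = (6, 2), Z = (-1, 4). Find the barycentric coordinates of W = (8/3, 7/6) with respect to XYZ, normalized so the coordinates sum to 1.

Signed area of the reference triangle: [XYZ] = ½·((-7)·(2−4) + 6·(4−(-5)) + (-1)·(-5−2)) = ½·(14 + 54 + 7) = 75/2.
[WYZ] = ½·((8/3)·(2−4) + 6·(4−(7/6)) + (-1)·(7/6−2)) = ½·(-16/3 + 17 + 5/6) = 25/4, so the X-coordinate is (25/4)/(75/2) = 1/6.
[XWZ] = ½·((-7)·(7/6−4) + (8/3)·(4−(-5)) + (-1)·(-5−(7/6))) = ½·(119/6 + 24 + 37/6) = 25, so the Y-coordinate is 2/3.
[XYW] = ½·((-7)·(2−(7/6)) + 6·(7/6−(-5)) + (8/3)·(-5−2)) = ½·(-35/6 + 37 − 56/3) = 25/4, so the Z-coordinate is 1/6.
Check: 1/6 + 2/3 + 1/6 = 1.

(1/6, 2/3, 1/6)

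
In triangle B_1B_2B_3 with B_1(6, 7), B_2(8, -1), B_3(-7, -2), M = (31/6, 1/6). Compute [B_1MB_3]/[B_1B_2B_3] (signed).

[B_1B_2B_3] = ½·(6·(-1−(-2)) + 8·(-2−7) + (-7)·(7−(-1))) = ½·(6 − 72 − 56) = -61.
[B_1MB_3] = ½·(6·(1/6−(-2)) + (31/6)·(-2−7) + (-7)·(7−(1/6))) = ½·(13 − 93/2 − 287/6) = -122/3, so the ratio is (-122/3)/(-61) = 2/3.

2/3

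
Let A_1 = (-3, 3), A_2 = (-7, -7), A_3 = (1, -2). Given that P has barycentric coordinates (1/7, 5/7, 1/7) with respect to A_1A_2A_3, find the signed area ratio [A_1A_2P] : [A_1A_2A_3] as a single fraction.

The signed ratio [A_1A_2P]/[A_1A_2A_3] equals the barycentric coordinate of P at vertex A_3, which is 1/7.

1/7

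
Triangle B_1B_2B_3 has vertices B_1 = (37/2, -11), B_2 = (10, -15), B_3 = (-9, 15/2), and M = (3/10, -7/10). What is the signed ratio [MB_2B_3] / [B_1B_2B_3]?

1/5

[B_1B_2B_3] = ½·((37/2)·(-15−(15/2)) + 10·(15/2−(-11)) + (-9)·(-11−(-15))) = ½·(-1665/4 + 185 − 36) = -1069/8.
[MB_2B_3] = ½·((3/10)·(-15−(15/2)) + 10·(15/2−(-7/10)) + (-9)·(-7/10−(-15))) = ½·(-27/4 + 82 − 1287/10) = -1069/40, so the ratio is (-1069/40)/(-1069/8) = 1/5.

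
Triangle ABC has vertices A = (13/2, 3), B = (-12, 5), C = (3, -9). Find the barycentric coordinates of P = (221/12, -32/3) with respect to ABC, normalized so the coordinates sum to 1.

Signed area of the reference triangle: [ABC] = ½·((13/2)·(5−(-9)) + (-12)·(-9−3) + 3·(3−5)) = ½·(91 + 144 − 6) = 229/2.
[PBC] = ½·((221/12)·(5−(-9)) + (-12)·(-9−(-32/3)) + 3·(-32/3−5)) = ½·(1547/6 − 20 − 47) = 1145/12, so the A-coordinate is (1145/12)/(229/2) = 5/6.
[APC] = ½·((13/2)·(-32/3−(-9)) + (221/12)·(-9−3) + 3·(3−(-32/3))) = ½·(-65/6 − 221 + 41) = -1145/12, so the B-coordinate is -5/6.
[ABP] = ½·((13/2)·(5−(-32/3)) + (-12)·(-32/3−3) + (221/12)·(3−5)) = ½·(611/6 + 164 − 221/6) = 229/2, so the C-coordinate is 1.

(5/6, -5/6, 1)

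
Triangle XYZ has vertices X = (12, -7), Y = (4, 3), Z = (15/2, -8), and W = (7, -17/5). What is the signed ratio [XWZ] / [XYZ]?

[XYZ] = ½·(12·(3−(-8)) + 4·(-8−(-7)) + (15/2)·(-7−3)) = ½·(132 − 4 − 75) = 53/2.
[XWZ] = ½·(12·(-17/5−(-8)) + 7·(-8−(-7)) + (15/2)·(-7−(-17/5))) = ½·(276/5 − 7 − 27) = 53/5, so the ratio is (53/5)/(53/2) = 2/5.

2/5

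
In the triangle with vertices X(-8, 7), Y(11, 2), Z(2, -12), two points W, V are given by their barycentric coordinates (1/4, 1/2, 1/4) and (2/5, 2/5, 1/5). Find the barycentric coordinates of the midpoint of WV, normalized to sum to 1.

(13/40, 9/20, 9/40)

Since both coordinate triples sum to 1, the midpoint's barycentrics are the componentwise average.
(1/4+2/5)/2 = 13/40; similarly 9/20 and 9/40.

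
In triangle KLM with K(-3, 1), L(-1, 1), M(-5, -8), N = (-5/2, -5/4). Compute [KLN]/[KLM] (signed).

[KLM] = ½·((-3)·(1−(-8)) + (-1)·(-8−1) + (-5)·(1−1)) = ½·(-27 + 9 + 0) = -9.
[KLN] = ½·((-3)·(1−(-5/4)) + (-1)·(-5/4−1) + (-5/2)·(1−1)) = ½·(-27/4 + 9/4 + 0) = -9/4, so the ratio is (-9/4)/(-9) = 1/4.

1/4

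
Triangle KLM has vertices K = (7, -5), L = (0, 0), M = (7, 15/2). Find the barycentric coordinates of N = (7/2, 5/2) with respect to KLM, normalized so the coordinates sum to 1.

(1/10, 1/2, 2/5)

Signed area of the reference triangle: [KLM] = ½·(7·(0−(15/2)) + 0·(15/2−(-5)) + 7·(-5−0)) = ½·(-105/2 + 0 − 35) = -175/4.
[NLM] = ½·((7/2)·(0−(15/2)) + 0·(15/2−(5/2)) + 7·(5/2−0)) = ½·(-105/4 + 0 + 35/2) = -35/8, so the K-coordinate is (-35/8)/(-175/4) = 1/10.
[KNM] = ½·(7·(5/2−(15/2)) + (7/2)·(15/2−(-5)) + 7·(-5−(5/2))) = ½·(-35 + 175/4 − 105/2) = -175/8, so the L-coordinate is 1/2.
[KLN] = ½·(7·(0−(5/2)) + 0·(5/2−(-5)) + (7/2)·(-5−0)) = ½·(-35/2 + 0 − 35/2) = -35/2, so the M-coordinate is 2/5.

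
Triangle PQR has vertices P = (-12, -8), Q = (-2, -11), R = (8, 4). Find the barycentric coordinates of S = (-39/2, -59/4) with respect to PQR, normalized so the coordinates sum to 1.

Signed area of the reference triangle: [PQR] = ½·((-12)·(-11−4) + (-2)·(4−(-8)) + 8·(-8−(-11))) = ½·(180 − 24 + 24) = 90.
[SQR] = ½·((-39/2)·(-11−4) + (-2)·(4−(-59/4)) + 8·(-59/4−(-11))) = ½·(585/2 − 75/2 − 30) = 225/2, so the P-coordinate is (225/2)/90 = 5/4.
[PSR] = ½·((-12)·(-59/4−4) + (-39/2)·(4−(-8)) + 8·(-8−(-59/4))) = ½·(225 − 234 + 54) = 45/2, so the Q-coordinate is 1/4.
[PQS] = ½·((-12)·(-11−(-59/4)) + (-2)·(-59/4−(-8)) + (-39/2)·(-8−(-11))) = ½·(-45 + 27/2 − 117/2) = -45, so the R-coordinate is -1/2.

(5/4, 1/4, -1/2)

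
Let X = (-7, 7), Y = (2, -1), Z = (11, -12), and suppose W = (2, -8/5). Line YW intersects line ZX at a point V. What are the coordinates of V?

Barycentric coordinates of W with respect to XYZ: (1/5, 3/5, 1/5).
On side ZX the Y-coordinate is zero; dropping W's Y-weight 3/5 and renormalizing the remaining 1/5 : 1/5 gives weights 1/2, 1/2 on Z, X.
V = (1/2)·(11, -12) + (1/2)·(-7, 7) = (2, -5/2).

(2, -5/2)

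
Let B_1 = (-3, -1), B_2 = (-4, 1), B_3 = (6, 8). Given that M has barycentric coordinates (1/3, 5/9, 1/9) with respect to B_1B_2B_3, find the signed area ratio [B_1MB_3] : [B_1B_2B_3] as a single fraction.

The signed ratio [B_1MB_3]/[B_1B_2B_3] equals the barycentric coordinate of M at vertex B_2, which is 5/9.

5/9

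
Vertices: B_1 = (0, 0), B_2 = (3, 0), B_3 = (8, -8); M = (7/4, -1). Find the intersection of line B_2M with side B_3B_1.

Barycentric coordinates of M with respect to B_1B_2B_3: (5/8, 1/4, 1/8).
On side B_3B_1 the B_2-coordinate is zero; dropping M's B_2-weight 1/4 and renormalizing the remaining 1/8 : 5/8 gives weights 1/6, 5/6 on B_3, B_1.
N = (1/6)·(8, -8) + (5/6)·(0, 0) = (4/3, -4/3).

(4/3, -4/3)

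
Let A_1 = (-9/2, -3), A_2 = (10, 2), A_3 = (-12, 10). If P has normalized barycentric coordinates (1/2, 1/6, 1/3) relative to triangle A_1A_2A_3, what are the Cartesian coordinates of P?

P = (1/2)·A_1 + (1/6)·A_2 + (1/3)·A_3.
x-coordinate: (1/2)·(-9/2) + (1/6)·10 + (1/3)·(-12) = -55/12.
y-coordinate: (1/2)·(-3) + (1/6)·2 + (1/3)·10 = 13/6.

(-55/12, 13/6)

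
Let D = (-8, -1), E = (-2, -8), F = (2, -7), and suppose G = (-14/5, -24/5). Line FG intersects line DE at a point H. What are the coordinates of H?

Barycentric coordinates of G with respect to DEF: (2/5, 1/5, 2/5).
On side DE the F-coordinate is zero; dropping G's F-weight 2/5 and renormalizing the remaining 2/5 : 1/5 gives weights 2/3, 1/3 on D, E.
H = (2/3)·(-8, -1) + (1/3)·(-2, -8) = (-6, -10/3).

(-6, -10/3)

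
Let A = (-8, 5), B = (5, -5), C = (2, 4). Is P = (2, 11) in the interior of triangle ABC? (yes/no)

Barycentric coordinates of P: (-7/29, -70/87, 178/87).
The three coordinates are negative, negative, positive; a point is interior exactly when all three are positive.

no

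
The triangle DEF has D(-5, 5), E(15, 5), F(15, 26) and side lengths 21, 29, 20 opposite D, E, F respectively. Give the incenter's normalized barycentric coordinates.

The incenter has barycentric coordinates proportional to the opposite side lengths: (21 : 29 : 20).
Normalizing by 21+29+20 = 70 gives (3/10, 29/70, 2/7).

(3/10, 29/70, 2/7)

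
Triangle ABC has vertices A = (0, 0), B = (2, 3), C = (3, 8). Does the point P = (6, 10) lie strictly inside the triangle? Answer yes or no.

no

Barycentric coordinates of P: (-13/7, 18/7, 2/7).
The three coordinates are negative, positive, positive; a point is interior exactly when all three are positive.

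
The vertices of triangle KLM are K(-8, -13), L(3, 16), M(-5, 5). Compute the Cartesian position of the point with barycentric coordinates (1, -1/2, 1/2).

(-12, -37/2)

N = 1·K + (-1/2)·L + (1/2)·M.
x-coordinate: 1·(-8) + (-1/2)·3 + (1/2)·(-5) = -12.
y-coordinate: 1·(-13) + (-1/2)·16 + (1/2)·5 = -37/2.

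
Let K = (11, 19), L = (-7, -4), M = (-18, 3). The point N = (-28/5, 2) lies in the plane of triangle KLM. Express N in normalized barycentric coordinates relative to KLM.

(1/5, 3/5, 1/5)

Signed area of the reference triangle: [KLM] = ½·(11·(-4−3) + (-7)·(3−19) + (-18)·(19−(-4))) = ½·(-77 + 112 − 414) = -379/2.
[NLM] = ½·((-28/5)·(-4−3) + (-7)·(3−2) + (-18)·(2−(-4))) = ½·(196/5 − 7 − 108) = -379/10, so the K-coordinate is (-379/10)/(-379/2) = 1/5.
[KNM] = ½·(11·(2−3) + (-28/5)·(3−19) + (-18)·(19−2)) = ½·(-11 + 448/5 − 306) = -1137/10, so the L-coordinate is 3/5.
[KLN] = ½·(11·(-4−2) + (-7)·(2−19) + (-28/5)·(19−(-4))) = ½·(-66 + 119 − 644/5) = -379/10, so the M-coordinate is 1/5.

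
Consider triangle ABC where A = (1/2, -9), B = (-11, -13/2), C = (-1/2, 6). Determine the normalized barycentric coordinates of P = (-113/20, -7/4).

(1/10, 1/2, 2/5)

Signed area of the reference triangle: [ABC] = ½·((1/2)·(-13/2−6) + (-11)·(6−(-9)) + (-1/2)·(-9−(-13/2))) = ½·(-25/4 − 165 + 5/4) = -85.
[PBC] = ½·((-113/20)·(-13/2−6) + (-11)·(6−(-7/4)) + (-1/2)·(-7/4−(-13/2))) = ½·(565/8 − 341/4 − 19/8) = -17/2, so the A-coordinate is (-17/2)/(-85) = 1/10.
[APC] = ½·((1/2)·(-7/4−6) + (-113/20)·(6−(-9)) + (-1/2)·(-9−(-7/4))) = ½·(-31/8 − 339/4 + 29/8) = -85/2, so the B-coordinate is 1/2.
[ABP] = ½·((1/2)·(-13/2−(-7/4)) + (-11)·(-7/4−(-9)) + (-113/20)·(-9−(-13/2))) = ½·(-19/8 − 319/4 + 113/8) = -34, so the C-coordinate is 2/5.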